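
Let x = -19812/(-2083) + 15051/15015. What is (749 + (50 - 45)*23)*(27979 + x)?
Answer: 252117183533184/10425415 ≈ 2.4183e+7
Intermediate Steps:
x = 109609471/10425415 (x = -19812*(-1/2083) + 15051*(1/15015) = 19812/2083 + 5017/5005 = 109609471/10425415 ≈ 10.514)
(749 + (50 - 45)*23)*(27979 + x) = (749 + (50 - 45)*23)*(27979 + 109609471/10425415) = (749 + 5*23)*(291802295756/10425415) = (749 + 115)*(291802295756/10425415) = 864*(291802295756/10425415) = 252117183533184/10425415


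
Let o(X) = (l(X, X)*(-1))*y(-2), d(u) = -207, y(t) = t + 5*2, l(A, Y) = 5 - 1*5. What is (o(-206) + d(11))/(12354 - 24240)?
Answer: 69/3962 ≈ 0.017415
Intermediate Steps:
l(A, Y) = 0 (l(A, Y) = 5 - 5 = 0)
y(t) = 10 + t (y(t) = t + 10 = 10 + t)
o(X) = 0 (o(X) = (0*(-1))*(10 - 2) = 0*8 = 0)
(o(-206) + d(11))/(12354 - 24240) = (0 - 207)/(12354 - 24240) = -207/(-11886) = -207*(-1/11886) = 69/3962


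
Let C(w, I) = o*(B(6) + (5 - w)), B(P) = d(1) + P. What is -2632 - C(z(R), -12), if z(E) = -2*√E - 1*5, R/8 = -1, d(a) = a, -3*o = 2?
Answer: -7862/3 + 8*I*√2/3 ≈ -2620.7 + 3.7712*I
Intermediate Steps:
o = -⅔ (o = -⅓*2 = -⅔ ≈ -0.66667)
R = -8 (R = 8*(-1) = -8)
B(P) = 1 + P
z(E) = -5 - 2*√E (z(E) = -2*√E - 5 = -5 - 2*√E)
C(w, I) = -8 + 2*w/3 (C(w, I) = -2*((1 + 6) + (5 - w))/3 = -2*(7 + (5 - w))/3 = -2*(12 - w)/3 = -8 + 2*w/3)
-2632 - C(z(R), -12) = -2632 - (-8 + 2*(-5 - 4*I*√2)/3) = -2632 - (-8 + (-10/3 - 8*I*√2/3)) = -2632 - (-34/3 - 8*I*√2/3) = -2632 + (34/3 + 8*I*√2/3) = -7862/3 + 8*I*√2/3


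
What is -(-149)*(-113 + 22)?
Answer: -13559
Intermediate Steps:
-(-149)*(-113 + 22) = -(-149)*(-91) = -1*13559 = -13559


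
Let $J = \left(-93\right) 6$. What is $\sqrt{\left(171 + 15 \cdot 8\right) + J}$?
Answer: $i \sqrt{267} \approx 16.34 i$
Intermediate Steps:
$J = -558$
$\sqrt{\left(171 + 15 \cdot 8\right) + J} = \sqrt{\left(171 + 15 \cdot 8\right) - 558} = \sqrt{\left(171 + 120\right) - 558} = \sqrt{291 - 558} = \sqrt{-267} = i \sqrt{267}$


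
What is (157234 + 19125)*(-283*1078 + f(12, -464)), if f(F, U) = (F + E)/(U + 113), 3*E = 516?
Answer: -18884725943722/351 ≈ -5.3803e+10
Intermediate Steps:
E = 172 (E = (⅓)*516 = 172)
f(F, U) = (172 + F)/(113 + U) (f(F, U) = (F + 172)/(U + 113) = (172 + F)/(113 + U))
(157234 + 19125)*(-283*1078 + f(12, -464)) = (157234 + 19125)*(-283*1078 + (172 + 12)/(113 - 464)) = 176359*(-305074 + 184/(-351)) = 176359*(-305074 - 1/351*184) = 176359*(-305074 - 184/351) = 176359*(-107081158/351) = -18884725943722/351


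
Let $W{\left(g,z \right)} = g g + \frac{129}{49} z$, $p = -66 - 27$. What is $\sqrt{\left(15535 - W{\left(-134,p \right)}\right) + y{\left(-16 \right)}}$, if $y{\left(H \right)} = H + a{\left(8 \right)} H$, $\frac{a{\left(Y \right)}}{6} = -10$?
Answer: $\frac{2 i \sqrt{15094}}{7} \approx 35.102 i$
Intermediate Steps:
$a{\left(Y \right)} = -60$ ($a{\left(Y \right)} = 6 \left(-10\right) = -60$)
$p = -93$
$W{\left(g,z \right)} = g^{2} + \frac{129 z}{49}$ ($W{\left(g,z \right)} = g^{2} + 129 \cdot \frac{1}{49} z = g^{2} + \frac{129 z}{49}$)
$y{\left(H \right)} = - 59 H$ ($y{\left(H \right)} = H - 60 H = - 59 H$)
$\sqrt{\left(15535 - W{\left(-134,p \right)}\right) + y{\left(-16 \right)}} = \sqrt{\left(15535 - \left(\left(-134\right)^{2} + \frac{129}{49} \left(-93\right)\right)\right) - -944} = \sqrt{\left(15535 - \left(17956 - \frac{11997}{49}\right)\right) + 944} = \sqrt{\left(15535 - \frac{867847}{49}\right) + 944} = \sqrt{- \frac{106632}{49} + 944} = \sqrt{- \frac{60376}{49}} = \frac{2 i \sqrt{15094}}{7}$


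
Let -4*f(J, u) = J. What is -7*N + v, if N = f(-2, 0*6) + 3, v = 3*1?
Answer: -43/2 ≈ -21.500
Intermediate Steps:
f(J, u) = -J/4
v = 3
N = 7/2 (N = -¼*(-2) + 3 = ½ + 3 = 7/2 ≈ 3.5000)
-7*N + v = -7*7/2 + 3 = -49/2 + 3 = -43/2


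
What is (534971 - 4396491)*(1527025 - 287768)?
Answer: -4785415690640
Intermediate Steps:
(534971 - 4396491)*(1527025 - 287768) = -3861520*1239257 = -4785415690640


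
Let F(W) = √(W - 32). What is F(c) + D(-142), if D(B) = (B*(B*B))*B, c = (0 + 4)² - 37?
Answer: 406586896 + I*√53 ≈ 4.0659e+8 + 7.2801*I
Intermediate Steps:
c = -21 (c = 4² - 37 = 16 - 37 = -21)
F(W) = √(-32 + W)
D(B) = B⁴ (D(B) = (B*B²)*B = B³*B = B⁴)
F(c) + D(-142) = √(-32 - 21) + (-142)⁴ = √(-53) + 406586896 = I*√53 + 406586896 = 406586896 + I*√53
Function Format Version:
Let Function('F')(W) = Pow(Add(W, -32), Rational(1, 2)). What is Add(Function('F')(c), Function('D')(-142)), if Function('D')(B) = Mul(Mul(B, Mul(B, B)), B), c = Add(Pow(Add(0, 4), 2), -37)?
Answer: Add(406586896, Mul(I, Pow(53, Rational(1, 2)))) ≈ Add(4.0659e+8, Mul(7.2801, I))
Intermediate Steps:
c = -21 (c = Add(Pow(4, 2), -37) = Add(16, -37) = -21)
Function('F')(W) = Pow(Add(-32, W), Rational(1, 2))
Function('D')(B) = Pow(B, 4) (Function('D')(B) = Mul(Mul(B, Pow(B, 2)), B) = Mul(Pow(B, 3), B) = Pow(B, 4))
Add(Function('F')(c), Function('D')(-142)) = Add(Pow(Add(-32, -21), Rational(1, 2)), Pow(-142, 4)) = Add(Pow(-53, Rational(1, 2)), 406586896) = Add(Mul(I, Pow(53, Rational(1, 2))), 406586896) = Add(406586896, Mul(I, Pow(53, Rational(1, 2))))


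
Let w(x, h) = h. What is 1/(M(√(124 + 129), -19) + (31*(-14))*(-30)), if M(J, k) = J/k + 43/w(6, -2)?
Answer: 18769834/243979686237 + 76*√253/243979686237 ≈ 7.6937e-5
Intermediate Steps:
M(J, k) = -43/2 + J/k (M(J, k) = J/k + 43/(-2) = J/k + 43*(-½) = J/k - 43/2 = -43/2 + J/k)
1/(M(√(124 + 129), -19) + (31*(-14))*(-30)) = 1/((-43/2 + √(124 + 129)/(-19)) + (31*(-14))*(-30)) = 1/((-43/2 + √253*(-1/19)) - 434*(-30)) = 1/((-43/2 - √253/19) + 13020) = 1/(25997/2 - √253/19)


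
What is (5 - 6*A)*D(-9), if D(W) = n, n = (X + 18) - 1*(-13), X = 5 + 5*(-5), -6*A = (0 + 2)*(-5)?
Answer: -55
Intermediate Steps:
A = 5/3 (A = -(0 + 2)*(-5)/6 = -(-5)/3 = -⅙*(-10) = 5/3 ≈ 1.6667)
X = -20 (X = 5 - 25 = -20)
n = 11 (n = (-20 + 18) - 1*(-13) = -2 + 13 = 11)
D(W) = 11
(5 - 6*A)*D(-9) = (5 - 6*5/3)*11 = (5 - 10)*11 = -5*11 = -55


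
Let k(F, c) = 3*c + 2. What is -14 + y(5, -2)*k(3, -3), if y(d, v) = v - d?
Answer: 35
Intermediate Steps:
k(F, c) = 2 + 3*c
-14 + y(5, -2)*k(3, -3) = -14 + (-2 - 1*5)*(2 + 3*(-3)) = -14 + (-2 - 5)*(2 - 9) = -14 - 7*(-7) = -14 + 49 = 35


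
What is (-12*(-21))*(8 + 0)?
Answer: 2016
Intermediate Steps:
(-12*(-21))*(8 + 0) = 252*8 = 2016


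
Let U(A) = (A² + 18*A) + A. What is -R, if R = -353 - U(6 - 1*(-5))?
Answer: 683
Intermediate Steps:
U(A) = A² + 19*A
R = -683 (R = -353 - (6 - 1*(-5))*(19 + (6 - 1*(-5))) = -353 - (6 + 5)*(19 + (6 + 5)) = -353 - 11*(19 + 11) = -353 - 11*30 = -353 - 1*330 = -353 - 330 = -683)
-R = -1*(-683) = 683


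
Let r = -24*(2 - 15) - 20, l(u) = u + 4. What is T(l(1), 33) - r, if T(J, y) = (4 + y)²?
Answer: 1077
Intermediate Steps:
l(u) = 4 + u
r = 292 (r = -24*(-13) - 20 = 312 - 20 = 292)
T(l(1), 33) - r = (4 + 33)² - 1*292 = 37² - 292 = 1369 - 292 = 1077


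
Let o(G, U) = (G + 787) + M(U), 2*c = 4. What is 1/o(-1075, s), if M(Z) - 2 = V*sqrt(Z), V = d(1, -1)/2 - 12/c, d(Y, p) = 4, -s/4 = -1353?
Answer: 13/218 - 2*sqrt(1353)/1199 ≈ -0.0017233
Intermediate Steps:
s = 5412 (s = -4*(-1353) = 5412)
c = 2 (c = (1/2)*4 = 2)
V = -4 (V = 4/2 - 12/2 = 4*(1/2) - 12*1/2 = 2 - 6 = -4)
M(Z) = 2 - 4*sqrt(Z)
o(G, U) = 789 + G - 4*sqrt(U) (o(G, U) = (G + 787) + (2 - 4*sqrt(U)) = (787 + G) + (2 - 4*sqrt(U)) = 789 + G - 4*sqrt(U))
1/o(-1075, s) = 1/(789 - 1075 - 8*sqrt(1353)) = 1/(-286 - 8*sqrt(1353))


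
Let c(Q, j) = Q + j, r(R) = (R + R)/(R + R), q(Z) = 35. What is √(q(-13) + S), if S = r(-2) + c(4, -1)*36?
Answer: 12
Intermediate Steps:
r(R) = 1 (r(R) = (2*R)/((2*R)) = (2*R)*(1/(2*R)) = 1)
S = 109 (S = 1 + (4 - 1)*36 = 1 + 3*36 = 1 + 108 = 109)
√(q(-13) + S) = √(35 + 109) = √144 = 12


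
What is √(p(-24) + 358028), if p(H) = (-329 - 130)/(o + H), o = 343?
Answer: √36433140887/319 ≈ 598.35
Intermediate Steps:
p(H) = -459/(343 + H) (p(H) = (-329 - 130)/(343 + H) = -459/(343 + H))
√(p(-24) + 358028) = √(-459/(343 - 24) + 358028) = √(-459/319 + 358028) = √(114210473/319) = √36433140887/319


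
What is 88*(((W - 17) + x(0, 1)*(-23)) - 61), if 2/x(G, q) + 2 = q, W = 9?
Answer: -2024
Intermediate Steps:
x(G, q) = 2/(-2 + q)
88*(((W - 17) + x(0, 1)*(-23)) - 61) = 88*(((9 - 17) + (2/(-2 + 1))*(-23)) - 61) = 88*((-8 + (2/(-1))*(-23)) - 61) = 88*((-8 + (2*(-1))*(-23)) - 61) = 88*((-8 - 2*(-23)) - 61) = 88*((-8 + 46) - 61) = 88*(38 - 61) = 88*(-23) = -2024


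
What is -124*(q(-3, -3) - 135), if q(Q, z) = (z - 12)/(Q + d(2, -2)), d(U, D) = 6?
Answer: 17360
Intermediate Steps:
q(Q, z) = (-12 + z)/(6 + Q) (q(Q, z) = (z - 12)/(Q + 6) = (-12 + z)/(6 + Q))
-124*(q(-3, -3) - 135) = -124*((-12 - 3)/(6 - 3) - 135) = -124*(-15/3 - 135) = -124*((1/3)*(-15) - 135) = -124*(-5 - 135) = -124*(-140) = 17360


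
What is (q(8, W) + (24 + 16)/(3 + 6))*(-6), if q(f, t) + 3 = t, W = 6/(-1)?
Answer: 82/3 ≈ 27.333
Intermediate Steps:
W = -6 (W = 6*(-1) = -6)
q(f, t) = -3 + t
(q(8, W) + (24 + 16)/(3 + 6))*(-6) = ((-3 - 6) + (24 + 16)/(3 + 6))*(-6) = (-9 + 40/9)*(-6) = -41/9*(-6) = 82/3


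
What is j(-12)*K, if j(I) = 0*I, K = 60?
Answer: 0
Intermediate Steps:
j(I) = 0
j(-12)*K = 0*60 = 0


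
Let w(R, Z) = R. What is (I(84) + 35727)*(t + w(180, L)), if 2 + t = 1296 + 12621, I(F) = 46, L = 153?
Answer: 504220435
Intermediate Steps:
t = 13915 (t = -2 + (1296 + 12621) = -2 + 13917 = 13915)
(I(84) + 35727)*(t + w(180, L)) = (46 + 35727)*(13915 + 180) = 35773*14095 = 504220435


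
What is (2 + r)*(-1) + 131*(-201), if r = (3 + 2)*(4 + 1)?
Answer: -26358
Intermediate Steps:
r = 25 (r = 5*5 = 25)
(2 + r)*(-1) + 131*(-201) = (2 + 25)*(-1) + 131*(-201) = 27*(-1) - 26331 = -27 - 26331 = -26358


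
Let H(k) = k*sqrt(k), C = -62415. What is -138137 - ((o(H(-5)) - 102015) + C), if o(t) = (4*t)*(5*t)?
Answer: 28793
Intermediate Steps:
H(k) = k**(3/2)
o(t) = 20*t**2
-138137 - ((o(H(-5)) - 102015) + C) = -138137 - ((20*((-5)**(3/2))**2 - 102015) - 62415) = -138137 - ((20*(-5*I*sqrt(5))**2 - 102015) - 62415) = -138137 - ((20*(-125) - 102015) - 62415) = -138137 - ((-2500 - 102015) - 62415) = -138137 - (-104515 - 62415) = -138137 - 1*(-166930) = -138137 + 166930 = 28793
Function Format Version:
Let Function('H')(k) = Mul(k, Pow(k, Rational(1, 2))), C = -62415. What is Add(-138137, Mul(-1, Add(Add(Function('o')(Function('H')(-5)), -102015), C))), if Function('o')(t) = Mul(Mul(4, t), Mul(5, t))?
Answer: 28793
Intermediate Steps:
Function('H')(k) = Pow(k, Rational(3, 2))
Function('o')(t) = Mul(20, Pow(t, 2))
Add(-138137, Mul(-1, Add(Add(Function('o')(Function('H')(-5)), -102015), C))) = Add(-138137, Mul(-1, Add(Add(Mul(20, Pow(Pow(-5, Rational(3, 2)), 2)), -102015), -62415))) = Add(-138137, Mul(-1, Add(Add(Mul(20, Pow(Mul(-5, I, Pow(5, Rational(1, 2))), 2)), -102015), -62415))) = Add(-138137, Mul(-1, Add(Add(Mul(20, -125), -102015), -62415))) = Add(-138137, Mul(-1, Add(Add(-2500, -102015), -62415))) = Add(-138137, Mul(-1, Add(-104515, -62415))) = Add(-138137, Mul(-1, -166930)) = Add(-138137, 166930) = 28793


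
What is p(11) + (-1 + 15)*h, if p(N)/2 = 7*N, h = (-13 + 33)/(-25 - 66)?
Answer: 1962/13 ≈ 150.92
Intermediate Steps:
h = -20/91 (h = 20/(-91) = 20*(-1/91) = -20/91 ≈ -0.21978)
p(N) = 14*N (p(N) = 2*(7*N) = 14*N)
p(11) + (-1 + 15)*h = 14*11 + (-1 + 15)*(-20/91) = 154 + 14*(-20/91) = 154 - 40/13 = 1962/13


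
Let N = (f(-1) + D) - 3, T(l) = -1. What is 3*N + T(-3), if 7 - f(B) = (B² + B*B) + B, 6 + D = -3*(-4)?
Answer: 26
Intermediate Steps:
D = 6 (D = -6 - 3*(-4) = -6 + 12 = 6)
f(B) = 7 - B - 2*B² (f(B) = 7 - ((B² + B*B) + B) = 7 - ((B² + B²) + B) = 7 - (2*B² + B) = 7 - (B + 2*B²) = 7 + (-B - 2*B²) = 7 - B - 2*B²)
N = 9 (N = ((7 - 1*(-1) - 2*(-1)²) + 6) - 3 = ((7 + 1 - 2*1) + 6) - 3 = ((7 + 1 - 2) + 6) - 3 = (6 + 6) - 3 = 12 - 3 = 9)
3*N + T(-3) = 3*9 - 1 = 27 - 1 = 26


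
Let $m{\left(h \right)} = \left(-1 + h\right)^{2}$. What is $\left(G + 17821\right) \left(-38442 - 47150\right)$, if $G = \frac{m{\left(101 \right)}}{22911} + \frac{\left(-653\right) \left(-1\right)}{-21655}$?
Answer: $- \frac{756793476548283824}{496137705} \approx -1.5254 \cdot 10^{9}$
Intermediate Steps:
$G = \frac{201589117}{496137705}$ ($G = \frac{\left(-1 + 101\right)^{2}}{22911} + \frac{\left(-653\right) \left(-1\right)}{-21655} = 100^{2} \cdot \frac{1}{22911} + 653 \left(- \frac{1}{21655}\right) = 10000 \cdot \frac{1}{22911} - \frac{653}{21655} = \frac{10000}{22911} - \frac{653}{21655} = \frac{201589117}{496137705} \approx 0.40632$)
$\left(G + 17821\right) \left(-38442 - 47150\right) = \left(\frac{201589117}{496137705} + 17821\right) \left(-38442 - 47150\right) = \frac{8841871629922}{496137705} \left(-85592\right) = - \frac{756793476548283824}{496137705}$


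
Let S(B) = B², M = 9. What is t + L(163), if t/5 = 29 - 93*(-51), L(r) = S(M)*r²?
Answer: 2175949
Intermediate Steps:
L(r) = 81*r² (L(r) = 9²*r² = 81*r²)
t = 23860 (t = 5*(29 - 93*(-51)) = 5*(29 + 4743) = 5*4772 = 23860)
t + L(163) = 23860 + 81*163² = 23860 + 81*26569 = 23860 + 2152089 = 2175949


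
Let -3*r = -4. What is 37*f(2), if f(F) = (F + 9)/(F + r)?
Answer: 1221/10 ≈ 122.10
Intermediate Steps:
r = 4/3 (r = -1/3*(-4) = 4/3 ≈ 1.3333)
f(F) = (9 + F)/(4/3 + F) (f(F) = (F + 9)/(F + 4/3) = (9 + F)/(4/3 + F))
37*f(2) = 37*(3*(9 + 2)/(4 + 3*2)) = 37*(3*11/(4 + 6)) = 37*(3*11/10) = 37*(3*(1/10)*11) = 37*(33/10) = 1221/10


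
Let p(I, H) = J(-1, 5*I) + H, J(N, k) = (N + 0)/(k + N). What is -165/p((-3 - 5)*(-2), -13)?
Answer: 13035/1028 ≈ 12.680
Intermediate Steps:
J(N, k) = N/(N + k)
p(I, H) = H - 1/(-1 + 5*I) (p(I, H) = -1/(-1 + 5*I) + H = H - 1/(-1 + 5*I))
-165/p((-3 - 5)*(-2), -13) = -165/(-13 - 1/(-1 + 5*((-3 - 5)*(-2)))) = -165/(-13 - 1/(-1 + 5*(-8*(-2)))) = -165/(-13 - 1/(-1 + 5*16)) = -165/(-13 - 1/(-1 + 80)) = -165/(-13 - 1/79) = -165/(-1028/79) = -165*(-79/1028) = 13035/1028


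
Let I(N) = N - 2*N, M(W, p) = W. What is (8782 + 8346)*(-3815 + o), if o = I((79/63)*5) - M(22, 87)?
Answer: -4147134128/63 ≈ -6.5828e+7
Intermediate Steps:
I(N) = -N
o = -1781/63 (o = -79/63*5 - 1*22 = -79*(1/63)*5 - 22 = -79*5/63 - 22 = -1*395/63 - 22 = -395/63 - 22 = -1781/63 ≈ -28.270)
(8782 + 8346)*(-3815 + o) = (8782 + 8346)*(-3815 - 1781/63) = 17128*(-242126/63) = -4147134128/63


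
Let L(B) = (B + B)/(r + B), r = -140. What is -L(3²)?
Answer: 18/131 ≈ 0.13740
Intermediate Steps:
L(B) = 2*B/(-140 + B) (L(B) = (B + B)/(-140 + B) = (2*B)/(-140 + B) = 2*B/(-140 + B))
-L(3²) = -2*3²/(-140 + 3²) = -2*9/(-140 + 9) = -2*9/(-131) = -2*9*(-1)/131 = -1*(-18/131) = 18/131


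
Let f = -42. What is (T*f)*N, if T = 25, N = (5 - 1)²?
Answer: -16800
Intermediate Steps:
N = 16 (N = 4² = 16)
(T*f)*N = (25*(-42))*16 = -1050*16 = -16800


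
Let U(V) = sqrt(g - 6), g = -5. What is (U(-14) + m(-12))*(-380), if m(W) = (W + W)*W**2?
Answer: 1313280 - 380*I*sqrt(11) ≈ 1.3133e+6 - 1260.3*I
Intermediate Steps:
U(V) = I*sqrt(11) (U(V) = sqrt(-5 - 6) = sqrt(-11) = I*sqrt(11))
m(W) = 2*W**3 (m(W) = (2*W)*W**2 = 2*W**3)
(U(-14) + m(-12))*(-380) = (I*sqrt(11) + 2*(-12)**3)*(-380) = (I*sqrt(11) + 2*(-1728))*(-380) = (I*sqrt(11) - 3456)*(-380) = (-3456 + I*sqrt(11))*(-380) = 1313280 - 380*I*sqrt(11)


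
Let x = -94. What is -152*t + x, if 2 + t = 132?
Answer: -19854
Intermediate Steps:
t = 130 (t = -2 + 132 = 130)
-152*t + x = -152*130 - 94 = -19760 - 94 = -19854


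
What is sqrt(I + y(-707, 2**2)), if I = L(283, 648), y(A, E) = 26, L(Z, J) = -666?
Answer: 8*I*sqrt(10) ≈ 25.298*I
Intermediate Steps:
I = -666
sqrt(I + y(-707, 2**2)) = sqrt(-666 + 26) = sqrt(-640) = 8*I*sqrt(10)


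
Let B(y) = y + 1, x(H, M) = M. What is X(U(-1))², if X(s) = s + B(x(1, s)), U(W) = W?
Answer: 1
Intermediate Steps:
B(y) = 1 + y
X(s) = 1 + 2*s (X(s) = s + (1 + s) = 1 + 2*s)
X(U(-1))² = (1 + 2*(-1))² = (1 - 2)² = (-1)² = 1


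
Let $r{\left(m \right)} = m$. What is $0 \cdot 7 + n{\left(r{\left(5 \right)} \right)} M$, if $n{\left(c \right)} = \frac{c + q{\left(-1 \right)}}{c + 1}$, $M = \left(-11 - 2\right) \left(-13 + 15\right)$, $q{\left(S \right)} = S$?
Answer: $- \frac{52}{3} \approx -17.333$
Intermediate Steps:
$M = -26$ ($M = \left(-13\right) 2 = -26$)
$n{\left(c \right)} = \frac{-1 + c}{1 + c}$ ($n{\left(c \right)} = \frac{c - 1}{c + 1} = \frac{-1 + c}{1 + c}$)
$0 \cdot 7 + n{\left(r{\left(5 \right)} \right)} M = 0 \cdot 7 + \frac{-1 + 5}{1 + 5} \left(-26\right) = 0 + \frac{1}{6} \cdot 4 \left(-26\right) = 0 + \frac{2}{3} \left(-26\right) = 0 - \frac{52}{3} = - \frac{52}{3}$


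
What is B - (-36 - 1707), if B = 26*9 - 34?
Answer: 1943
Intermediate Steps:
B = 200 (B = 234 - 34 = 200)
B - (-36 - 1707) = 200 - (-36 - 1707) = 200 - 1*(-1743) = 200 + 1743 = 1943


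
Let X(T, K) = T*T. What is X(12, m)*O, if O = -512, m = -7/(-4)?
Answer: -73728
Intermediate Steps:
m = 7/4 (m = -7*(-1/4) = 7/4 ≈ 1.7500)
X(T, K) = T**2
X(12, m)*O = 12**2*(-512) = 144*(-512) = -73728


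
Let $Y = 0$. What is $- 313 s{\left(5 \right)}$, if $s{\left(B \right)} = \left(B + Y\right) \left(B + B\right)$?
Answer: $-15650$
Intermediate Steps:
$s{\left(B \right)} = 2 B^{2}$ ($s{\left(B \right)} = \left(B + 0\right) \left(B + B\right) = B 2 B = 2 B^{2}$)
$- 313 s{\left(5 \right)} = - 313 \cdot 2 \cdot 5^{2} = - 313 \cdot 2 \cdot 25 = \left(-313\right) 50 = -15650$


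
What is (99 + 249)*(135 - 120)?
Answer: 5220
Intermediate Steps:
(99 + 249)*(135 - 120) = 348*15 = 5220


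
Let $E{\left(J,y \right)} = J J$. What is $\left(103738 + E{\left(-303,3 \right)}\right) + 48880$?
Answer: $244427$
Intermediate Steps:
$E{\left(J,y \right)} = J^{2}$
$\left(103738 + E{\left(-303,3 \right)}\right) + 48880 = \left(103738 + \left(-303\right)^{2}\right) + 48880 = \left(103738 + 91809\right) + 48880 = 195547 + 48880 = 244427$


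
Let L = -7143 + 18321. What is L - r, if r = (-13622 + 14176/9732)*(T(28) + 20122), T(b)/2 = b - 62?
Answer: 664592330302/2433 ≈ 2.7316e+8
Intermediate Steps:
L = 11178
T(b) = -124 + 2*b (T(b) = 2*(b - 62) = 2*(-62 + b) = -124 + 2*b)
r = -664565134228/2433 (r = (-13622 + 14176/9732)*((-124 + 2*28) + 20122) = (-13622 + 14176*(1/9732))*((-124 + 56) + 20122) = (-13622 + 3544/2433)*(-68 + 20122) = -33138782/2433*20054 = -664565134228/2433 ≈ -2.7315e+8)
L - r = 11178 - 1*(-664565134228/2433) = 11178 + 664565134228/2433 = 664592330302/2433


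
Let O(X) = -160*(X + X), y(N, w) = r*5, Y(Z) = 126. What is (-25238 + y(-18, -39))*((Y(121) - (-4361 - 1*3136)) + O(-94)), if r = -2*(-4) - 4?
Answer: -950794254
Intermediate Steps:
r = 4 (r = 8 - 4 = 4)
y(N, w) = 20 (y(N, w) = 4*5 = 20)
O(X) = -320*X
(-25238 + y(-18, -39))*((Y(121) - (-4361 - 1*3136)) + O(-94)) = (-25238 + 20)*((126 - (-4361 - 1*3136)) - 320*(-94)) = -25218*((126 - (-4361 - 3136)) + 30080) = -25218*((126 - 1*(-7497)) + 30080) = -25218*((126 + 7497) + 30080) = -25218*(7623 + 30080) = -25218*37703 = -950794254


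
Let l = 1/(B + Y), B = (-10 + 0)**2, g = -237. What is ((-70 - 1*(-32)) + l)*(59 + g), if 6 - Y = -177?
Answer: 1914034/283 ≈ 6763.4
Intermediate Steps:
Y = 183 (Y = 6 - 1*(-177) = 6 + 177 = 183)
B = 100 (B = (-10)**2 = 100)
l = 1/283 (l = 1/(100 + 183) = 1/283 ≈ 0.0035336)
((-70 - 1*(-32)) + l)*(59 + g) = ((-70 - 1*(-32)) + 1/283)*(59 - 237) = ((-70 + 32) + 1/283)*(-178) = (-38 + 1/283)*(-178) = -10753/283*(-178) = 1914034/283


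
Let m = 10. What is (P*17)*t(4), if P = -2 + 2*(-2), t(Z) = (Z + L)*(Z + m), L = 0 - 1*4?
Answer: 0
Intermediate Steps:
L = -4 (L = 0 - 4 = -4)
t(Z) = (-4 + Z)*(10 + Z) (t(Z) = (Z - 4)*(Z + 10) = (-4 + Z)*(10 + Z))
P = -6 (P = -2 - 4 = -6)
(P*17)*t(4) = (-6*17)*(-40 + 4² + 6*4) = -102*(-40 + 16 + 24) = -102*0 = 0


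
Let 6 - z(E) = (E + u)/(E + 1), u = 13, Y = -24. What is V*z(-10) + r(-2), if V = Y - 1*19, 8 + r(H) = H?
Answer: -847/3 ≈ -282.33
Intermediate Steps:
r(H) = -8 + H
z(E) = 6 - (13 + E)/(1 + E) (z(E) = 6 - (E + 13)/(E + 1) = 6 - (13 + E)/(1 + E))
V = -43 (V = -24 - 1*19 = -24 - 19 = -43)
V*z(-10) + r(-2) = -43*(-7 + 5*(-10))/(1 - 10) + (-8 - 2) = -43*(-7 - 50)/(-9) - 10 = -(-43)*(-57)/9 - 10 = -43*19/3 - 10 = -817/3 - 10 = -847/3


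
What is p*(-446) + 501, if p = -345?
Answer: 154371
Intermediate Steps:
p*(-446) + 501 = -345*(-446) + 501 = 153870 + 501 = 154371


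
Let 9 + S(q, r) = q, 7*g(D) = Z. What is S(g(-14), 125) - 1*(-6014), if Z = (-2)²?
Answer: 42039/7 ≈ 6005.6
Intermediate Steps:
Z = 4
g(D) = 4/7 (g(D) = (⅐)*4 = 4/7)
S(q, r) = -9 + q
S(g(-14), 125) - 1*(-6014) = (-9 + 4/7) - 1*(-6014) = -59/7 + 6014 = 42039/7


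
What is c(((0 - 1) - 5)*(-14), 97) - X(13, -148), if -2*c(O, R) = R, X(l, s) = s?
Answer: 199/2 ≈ 99.500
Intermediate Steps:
c(O, R) = -R/2
c(((0 - 1) - 5)*(-14), 97) - X(13, -148) = -1/2*97 - 1*(-148) = -97/2 + 148 = 199/2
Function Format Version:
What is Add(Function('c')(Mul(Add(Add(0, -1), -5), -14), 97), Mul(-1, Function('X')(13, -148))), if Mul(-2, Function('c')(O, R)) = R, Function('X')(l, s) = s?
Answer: Rational(199, 2) ≈ 99.500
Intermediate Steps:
Function('c')(O, R) = Mul(Rational(-1, 2), R)
Add(Function('c')(Mul(Add(Add(0, -1), -5), -14), 97), Mul(-1, Function('X')(13, -148))) = Add(Mul(Rational(-1, 2), 97), Mul(-1, -148)) = Add(Rational(-97, 2), 148) = Rational(199, 2)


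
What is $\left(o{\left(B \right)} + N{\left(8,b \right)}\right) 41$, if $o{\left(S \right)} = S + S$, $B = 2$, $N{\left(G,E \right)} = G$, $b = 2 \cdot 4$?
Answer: $492$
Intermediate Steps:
$b = 8$
$o{\left(S \right)} = 2 S$
$\left(o{\left(B \right)} + N{\left(8,b \right)}\right) 41 = \left(2 \cdot 2 + 8\right) 41 = \left(4 + 8\right) 41 = 12 \cdot 41 = 492$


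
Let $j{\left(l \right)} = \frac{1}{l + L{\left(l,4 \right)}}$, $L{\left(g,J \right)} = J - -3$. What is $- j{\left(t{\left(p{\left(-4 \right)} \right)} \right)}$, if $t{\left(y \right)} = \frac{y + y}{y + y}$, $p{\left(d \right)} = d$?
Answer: $- \frac{1}{8} \approx -0.125$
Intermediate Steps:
$t{\left(y \right)} = 1$ ($t{\left(y \right)} = \frac{2 y}{2 y} = 2 y \frac{1}{2 y} = 1$)
$L{\left(g,J \right)} = 3 + J$ ($L{\left(g,J \right)} = J + 3 = 3 + J$)
$j{\left(l \right)} = \frac{1}{7 + l}$ ($j{\left(l \right)} = \frac{1}{l + \left(3 + 4\right)} = \frac{1}{l + 7} = \frac{1}{7 + l}$)
$- j{\left(t{\left(p{\left(-4 \right)} \right)} \right)} = - \frac{1}{7 + 1} = - \frac{1}{8}$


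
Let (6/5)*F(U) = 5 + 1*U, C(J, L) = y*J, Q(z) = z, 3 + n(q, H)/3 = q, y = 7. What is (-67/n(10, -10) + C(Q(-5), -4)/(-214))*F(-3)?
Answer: -68015/13482 ≈ -5.0449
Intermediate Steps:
n(q, H) = -9 + 3*q
C(J, L) = 7*J
F(U) = 25/6 + 5*U/6 (F(U) = 5*(5 + 1*U)/6 = 5*(5 + U)/6 = 25/6 + 5*U/6)
(-67/n(10, -10) + C(Q(-5), -4)/(-214))*F(-3) = (-67/(-9 + 3*10) + (7*(-5))/(-214))*(25/6 + (⅚)*(-3)) = (-67/(-9 + 30) - 35*(-1/214))*(25/6 - 5/2) = (-67/21 + 35/214)*(5/3) = -13603/4494*5/3 = -68015/13482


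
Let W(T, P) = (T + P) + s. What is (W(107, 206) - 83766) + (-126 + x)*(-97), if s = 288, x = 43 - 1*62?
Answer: -69100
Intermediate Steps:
x = -19 (x = 43 - 62 = -19)
W(T, P) = 288 + P + T (W(T, P) = (T + P) + 288 = (P + T) + 288 = 288 + P + T)
(W(107, 206) - 83766) + (-126 + x)*(-97) = ((288 + 206 + 107) - 83766) + (-126 - 19)*(-97) = (601 - 83766) - 145*(-97) = -83165 + 14065 = -69100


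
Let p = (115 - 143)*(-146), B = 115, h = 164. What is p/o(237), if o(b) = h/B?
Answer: 117530/41 ≈ 2866.6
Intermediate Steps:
o(b) = 164/115
p = 4088 (p = -28*(-146) = 4088)
p/o(237) = 4088/(164/115) = 4088*(115/164) = 117530/41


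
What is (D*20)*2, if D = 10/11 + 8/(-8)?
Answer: -40/11 ≈ -3.6364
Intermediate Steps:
D = -1/11 (D = 10*(1/11) + 8*(-⅛) = 10/11 - 1 = -1/11 ≈ -0.090909)
(D*20)*2 = -1/11*20*2 = -20/11*2 = -40/11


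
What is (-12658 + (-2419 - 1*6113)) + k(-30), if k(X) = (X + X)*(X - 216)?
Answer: -6430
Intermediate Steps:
k(X) = 2*X*(-216 + X) (k(X) = (2*X)*(-216 + X) = 2*X*(-216 + X))
(-12658 + (-2419 - 1*6113)) + k(-30) = (-12658 + (-2419 - 1*6113)) + 2*(-30)*(-216 - 30) = (-12658 + (-2419 - 6113)) + 2*(-30)*(-246) = (-12658 - 8532) + 14760 = -21190 + 14760 = -6430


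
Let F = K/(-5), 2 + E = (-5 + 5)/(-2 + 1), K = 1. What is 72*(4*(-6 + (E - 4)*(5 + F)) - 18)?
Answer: -56592/5 ≈ -11318.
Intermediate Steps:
E = -2 (E = -2 + (-5 + 5)/(-2 + 1) = -2 + 0/(-1) = -2 + 0*(-1) = -2 + 0 = -2)
F = -⅕ (F = 1/(-5) = 1*(-⅕) = -⅕ ≈ -0.20000)
72*(4*(-6 + (E - 4)*(5 + F)) - 18) = 72*(4*(-6 + (-2 - 4)*(5 - ⅕)) - 18) = 72*(4*(-6 - 6*24/5) - 18) = 72*(4*(-6 - 144/5) - 18) = 72*(4*(-174/5) - 18) = 72*(-696/5 - 18) = 72*(-786/5) = -56592/5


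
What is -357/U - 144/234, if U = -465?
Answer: 307/2015 ≈ 0.15236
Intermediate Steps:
-357/U - 144/234 = -357/(-465) - 144/234 = -357*(-1/465) - 144*1/234 = 119/155 - 8/13 = 307/2015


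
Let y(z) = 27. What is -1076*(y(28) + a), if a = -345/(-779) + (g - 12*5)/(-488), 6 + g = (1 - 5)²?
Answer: -1408405183/47519 ≈ -29639.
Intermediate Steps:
g = 10 (g = -6 + (1 - 5)² = -6 + (-4)² = -6 + 16 = 10)
a = 103655/190076 (a = -345/(-779) + (10 - 12*5)/(-488) = -345*(-1/779) + (10 - 60)*(-1/488) = 345/779 - 50*(-1/488) = 345/779 + 25/244 = 103655/190076 ≈ 0.54533)
-1076*(y(28) + a) = -1076*(27 + 103655/190076) = -1076*5235707/190076 = -1408405183/47519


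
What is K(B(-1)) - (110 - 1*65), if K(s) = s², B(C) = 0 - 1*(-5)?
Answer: -20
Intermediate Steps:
B(C) = 5 (B(C) = 0 + 5 = 5)
K(B(-1)) - (110 - 1*65) = 5² - (110 - 1*65) = 25 - (110 - 65) = 25 - 1*45 = 25 - 45 = -20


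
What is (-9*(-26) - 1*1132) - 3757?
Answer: -4655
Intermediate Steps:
(-9*(-26) - 1*1132) - 3757 = (234 - 1132) - 3757 = -898 - 3757 = -4655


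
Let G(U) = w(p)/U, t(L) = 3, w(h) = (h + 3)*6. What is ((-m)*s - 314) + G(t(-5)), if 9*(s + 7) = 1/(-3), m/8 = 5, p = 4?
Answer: -500/27 ≈ -18.519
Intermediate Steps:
m = 40 (m = 8*5 = 40)
w(h) = 18 + 6*h (w(h) = (3 + h)*6 = 18 + 6*h)
s = -190/27 (s = -7 + (1/9)/(-3) = -7 + (1/9)*(-1/3) = -7 - 1/27 = -190/27 ≈ -7.0370)
G(U) = 42/U (G(U) = (18 + 6*4)/U = (18 + 24)/U = 42/U)
((-m)*s - 314) + G(t(-5)) = (-1*40*(-190/27) - 314) + 42/3 = (-40*(-190/27) - 314) + 42*(1/3) = (7600/27 - 314) + 14 = -878/27 + 14 = -500/27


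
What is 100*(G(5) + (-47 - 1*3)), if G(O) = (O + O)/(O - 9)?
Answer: -5250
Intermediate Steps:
G(O) = 2*O/(-9 + O) (G(O) = (2*O)/(-9 + O) = 2*O/(-9 + O))
100*(G(5) + (-47 - 1*3)) = 100*(2*5/(-9 + 5) + (-47 - 1*3)) = 100*(2*5/(-4) + (-47 - 3)) = 100*(2*5*(-1/4) - 50) = 100*(-5/2 - 50) = 100*(-105/2) = -5250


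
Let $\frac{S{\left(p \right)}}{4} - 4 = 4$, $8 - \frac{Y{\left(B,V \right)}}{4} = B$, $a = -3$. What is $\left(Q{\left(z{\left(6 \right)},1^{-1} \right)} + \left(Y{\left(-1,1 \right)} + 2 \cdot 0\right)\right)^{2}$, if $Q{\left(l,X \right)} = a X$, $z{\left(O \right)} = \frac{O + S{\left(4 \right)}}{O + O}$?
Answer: $1089$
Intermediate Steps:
$Y{\left(B,V \right)} = 32 - 4 B$
$S{\left(p \right)} = 32$ ($S{\left(p \right)} = 16 + 4 \cdot 4 = 16 + 16 = 32$)
$z{\left(O \right)} = \frac{32 + O}{2 O}$ ($z{\left(O \right)} = \frac{O + 32}{O + O} = \frac{32 + O}{2 O}$)
$Q{\left(l,X \right)} = - 3 X$
$\left(Q{\left(z{\left(6 \right)},1^{-1} \right)} + \left(Y{\left(-1,1 \right)} + 2 \cdot 0\right)\right)^{2} = \left(- \frac{3}{1} + \left(\left(32 - -4\right) + 2 \cdot 0\right)\right)^{2} = \left(\left(-3\right) 1 + \left(\left(32 + 4\right) + 0\right)\right)^{2} = \left(-3 + \left(36 + 0\right)\right)^{2} = \left(-3 + 36\right)^{2} = 33^{2} = 1089$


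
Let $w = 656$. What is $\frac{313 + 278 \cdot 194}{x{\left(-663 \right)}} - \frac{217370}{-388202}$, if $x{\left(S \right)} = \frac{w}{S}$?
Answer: $- \frac{6980661500575}{127330256} \approx -54823.0$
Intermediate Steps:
$x{\left(S \right)} = \frac{656}{S}$
$\frac{313 + 278 \cdot 194}{x{\left(-663 \right)}} - \frac{217370}{-388202} = \frac{313 + 278 \cdot 194}{656 \frac{1}{-663}} - \frac{217370}{-388202} = \frac{313 + 53932}{656 \left(- \frac{1}{663}\right)} - - \frac{108685}{194101} = \frac{54245}{- \frac{656}{663}} + \frac{108685}{194101} = 54245 \left(- \frac{663}{656}\right) + \frac{108685}{194101} = - \frac{35964435}{656} + \frac{108685}{194101} = - \frac{6980661500575}{127330256}$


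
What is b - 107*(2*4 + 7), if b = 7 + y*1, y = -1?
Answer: -1599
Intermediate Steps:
b = 6 (b = 7 - 1*1 = 7 - 1 = 6)
b - 107*(2*4 + 7) = 6 - 107*(2*4 + 7) = 6 - 107*(8 + 7) = 6 - 107*15 = 6 - 1605 = -1599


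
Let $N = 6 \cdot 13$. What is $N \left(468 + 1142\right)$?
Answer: $125580$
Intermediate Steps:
$N = 78$
$N \left(468 + 1142\right) = 78 \left(468 + 1142\right) = 78 \cdot 1610 = 125580$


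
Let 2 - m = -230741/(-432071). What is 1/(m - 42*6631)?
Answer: -432071/120332004241 ≈ -3.5907e-6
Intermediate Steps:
m = 633401/432071 (m = 2 - (-230741)/(-432071) = 2 - (-230741)*(-1)/432071 = 2 - 1*230741/432071 = 2 - 230741/432071 = 633401/432071 ≈ 1.4660)
1/(m - 42*6631) = 1/(633401/432071 - 42*6631) = 1/(633401/432071 - 278502) = 1/(-120332004241/432071) = -432071/120332004241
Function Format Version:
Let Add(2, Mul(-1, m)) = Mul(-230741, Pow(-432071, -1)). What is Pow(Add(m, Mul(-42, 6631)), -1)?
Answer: Rational(-432071, 120332004241) ≈ -3.5907e-6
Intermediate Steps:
m = Rational(633401, 432071) (m = Add(2, Mul(-1, Mul(-230741, Pow(-432071, -1)))) = Add(2, Mul(-1, Mul(-230741, Rational(-1, 432071)))) = Add(2, Mul(-1, Rational(230741, 432071))) = Add(2, Rational(-230741, 432071)) = Rational(633401, 432071) ≈ 1.4660)
Pow(Add(m, Mul(-42, 6631)), -1) = Pow(Add(Rational(633401, 432071), Mul(-42, 6631)), -1) = Pow(Add(Rational(633401, 432071), -278502), -1) = Pow(Rational(-120332004241, 432071), -1) = Rational(-432071, 120332004241)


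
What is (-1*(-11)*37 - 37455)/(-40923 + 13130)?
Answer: 37048/27793 ≈ 1.3330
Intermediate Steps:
(-1*(-11)*37 - 37455)/(-40923 + 13130) = (11*37 - 37455)/(-27793) = (407 - 37455)*(-1/27793) = -37048*(-1/27793) = 37048/27793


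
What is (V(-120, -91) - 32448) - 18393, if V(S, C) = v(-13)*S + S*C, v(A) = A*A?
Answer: -60201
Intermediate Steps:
v(A) = A²
V(S, C) = 169*S + C*S (V(S, C) = (-13)²*S + S*C = 169*S + C*S)
(V(-120, -91) - 32448) - 18393 = (-120*(169 - 91) - 32448) - 18393 = (-120*78 - 32448) - 18393 = (-9360 - 32448) - 18393 = -41808 - 18393 = -60201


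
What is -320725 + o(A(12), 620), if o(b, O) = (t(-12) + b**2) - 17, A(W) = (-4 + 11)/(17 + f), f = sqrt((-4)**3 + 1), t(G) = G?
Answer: 49*(-667692*sqrt(7) + 1479395*I)/(2*(-113*I + 51*sqrt(7))) ≈ -3.2075e+5 - 0.10681*I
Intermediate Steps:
f = 3*I*sqrt(7) (f = sqrt(-64 + 1) = sqrt(-63) = 3*I*sqrt(7) ≈ 7.9373*I)
A(W) = 7/(17 + 3*I*sqrt(7)) (A(W) = (-4 + 11)/(17 + 3*I*sqrt(7)) = 7/(17 + 3*I*sqrt(7)))
o(b, O) = -29 + b**2 (o(b, O) = (-12 + b**2) - 17 = -29 + b**2)
-320725 + o(A(12), 620) = -320725 + (-29 + (119/352 - 21*I*sqrt(7)/352)**2) = -320754 + (119/352 - 21*I*sqrt(7)/352)**2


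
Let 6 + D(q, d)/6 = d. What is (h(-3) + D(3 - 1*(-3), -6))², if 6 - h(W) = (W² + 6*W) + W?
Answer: 2916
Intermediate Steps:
D(q, d) = -36 + 6*d
h(W) = 6 - W² - 7*W (h(W) = 6 - ((W² + 6*W) + W) = 6 - (W² + 7*W) = 6 + (-W² - 7*W) = 6 - W² - 7*W)
(h(-3) + D(3 - 1*(-3), -6))² = ((6 - 1*(-3)² - 7*(-3)) + (-36 + 6*(-6)))² = ((6 - 1*9 + 21) + (-36 - 36))² = ((6 - 9 + 21) - 72)² = (18 - 72)² = (-54)² = 2916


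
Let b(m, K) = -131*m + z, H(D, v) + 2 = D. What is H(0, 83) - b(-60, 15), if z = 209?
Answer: -8071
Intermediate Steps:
H(D, v) = -2 + D
b(m, K) = 209 - 131*m (b(m, K) = -131*m + 209 = 209 - 131*m)
H(0, 83) - b(-60, 15) = (-2 + 0) - (209 - 131*(-60)) = -2 - (209 + 7860) = -2 - 1*8069 = -2 - 8069 = -8071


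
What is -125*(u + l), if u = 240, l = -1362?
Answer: 140250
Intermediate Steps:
-125*(u + l) = -125*(240 - 1362) = -125*(-1122) = 140250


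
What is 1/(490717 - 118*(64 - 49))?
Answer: 1/488947 ≈ 2.0452e-6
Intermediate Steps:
1/(490717 - 118*(64 - 49)) = 1/(490717 - 118*15) = 1/(490717 - 1770) = 1/488947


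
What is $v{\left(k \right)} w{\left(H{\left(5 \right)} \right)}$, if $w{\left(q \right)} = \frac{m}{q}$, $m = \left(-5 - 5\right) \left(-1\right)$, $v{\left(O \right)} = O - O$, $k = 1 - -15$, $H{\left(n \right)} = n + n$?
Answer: $0$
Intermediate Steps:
$H{\left(n \right)} = 2 n$
$k = 16$ ($k = 1 + 15 = 16$)
$v{\left(O \right)} = 0$
$m = 10$ ($m = \left(-10\right) \left(-1\right) = 10$)
$w{\left(q \right)} = \frac{10}{q}$
$v{\left(k \right)} w{\left(H{\left(5 \right)} \right)} = 0 \frac{10}{2 \cdot 5} = 0 \cdot \frac{10}{10} = 0 \cdot 10 \cdot \frac{1}{10} = 0 \cdot 1 = 0$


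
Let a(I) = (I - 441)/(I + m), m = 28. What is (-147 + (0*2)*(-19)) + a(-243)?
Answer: -30921/215 ≈ -143.82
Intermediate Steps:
a(I) = (-441 + I)/(28 + I) (a(I) = (I - 441)/(I + 28) = (-441 + I)/(28 + I))
(-147 + (0*2)*(-19)) + a(-243) = (-147 + (0*2)*(-19)) + (-441 - 243)/(28 - 243) = (-147 + 0*(-19)) - 684/(-215) = (-147 + 0) - 1/215*(-684) = -147 + 684/215 = -30921/215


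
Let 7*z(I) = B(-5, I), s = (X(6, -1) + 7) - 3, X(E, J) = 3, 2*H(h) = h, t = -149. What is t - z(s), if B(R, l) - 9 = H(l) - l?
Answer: -2097/14 ≈ -149.79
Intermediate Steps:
H(h) = h/2
s = 7 (s = (3 + 7) - 3 = 10 - 3 = 7)
B(R, l) = 9 - l/2 (B(R, l) = 9 + (l/2 - l) = 9 - l/2)
z(I) = 9/7 - I/14 (z(I) = (9 - I/2)/7 = 9/7 - I/14)
t - z(s) = -149 - (9/7 - 1/14*7) = -149 - (9/7 - ½) = -149 - 1*11/14 = -149 - 11/14 = -2097/14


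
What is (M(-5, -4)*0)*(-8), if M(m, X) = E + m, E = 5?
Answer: 0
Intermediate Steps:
M(m, X) = 5 + m
(M(-5, -4)*0)*(-8) = ((5 - 5)*0)*(-8) = (0*0)*(-8) = 0*(-8) = 0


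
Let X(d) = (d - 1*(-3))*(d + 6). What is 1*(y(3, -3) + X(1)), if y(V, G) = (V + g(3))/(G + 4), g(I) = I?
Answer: 34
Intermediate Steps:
X(d) = (3 + d)*(6 + d) (X(d) = (d + 3)*(6 + d) = (3 + d)*(6 + d))
y(V, G) = (3 + V)/(4 + G) (y(V, G) = (V + 3)/(G + 4) = (3 + V)/(4 + G))
1*(y(3, -3) + X(1)) = 1*((3 + 3)/(4 - 3) + (18 + 1² + 9*1)) = 1*(6/1 + (18 + 1 + 9)) = 1*(1*6 + 28) = 1*(6 + 28) = 1*34 = 34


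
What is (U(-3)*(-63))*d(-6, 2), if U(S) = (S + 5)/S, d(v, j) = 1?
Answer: 42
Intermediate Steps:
U(S) = (5 + S)/S
(U(-3)*(-63))*d(-6, 2) = (((5 - 3)/(-3))*(-63))*1 = (-1/3*2*(-63))*1 = -2/3*(-63)*1 = 42*1 = 42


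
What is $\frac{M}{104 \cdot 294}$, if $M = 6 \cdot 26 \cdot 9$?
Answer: $\frac{9}{196} \approx 0.045918$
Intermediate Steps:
$M = 1404$ ($M = 156 \cdot 9 = 1404$)
$\frac{M}{104 \cdot 294} = \frac{1404}{104 \cdot 294} = \frac{1404}{30576} = 1404 \cdot \frac{1}{30576} = \frac{9}{196}$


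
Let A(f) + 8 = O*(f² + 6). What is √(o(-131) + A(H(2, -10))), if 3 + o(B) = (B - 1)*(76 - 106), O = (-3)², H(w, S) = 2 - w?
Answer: √4003 ≈ 63.269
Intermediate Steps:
O = 9
A(f) = 46 + 9*f² (A(f) = -8 + 9*(f² + 6) = -8 + 9*(6 + f²) = -8 + (54 + 9*f²) = 46 + 9*f²)
o(B) = 27 - 30*B (o(B) = -3 + (B - 1)*(76 - 106) = -3 + (-1 + B)*(-30) = -3 + (30 - 30*B) = 27 - 30*B)
√(o(-131) + A(H(2, -10))) = √((27 - 30*(-131)) + (46 + 9*(2 - 1*2)²)) = √((27 + 3930) + (46 + 9*(2 - 2)²)) = √(3957 + (46 + 9*0²)) = √(3957 + (46 + 9*0)) = √(3957 + (46 + 0)) = √(3957 + 46) = √4003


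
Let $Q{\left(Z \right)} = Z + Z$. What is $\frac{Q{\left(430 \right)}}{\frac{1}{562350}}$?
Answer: $483621000$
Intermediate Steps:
$Q{\left(Z \right)} = 2 Z$
$\frac{Q{\left(430 \right)}}{\frac{1}{562350}} = \frac{2 \cdot 430}{\frac{1}{562350}} = 860 \frac{1}{\frac{1}{562350}} = 860 \cdot 562350 = 483621000$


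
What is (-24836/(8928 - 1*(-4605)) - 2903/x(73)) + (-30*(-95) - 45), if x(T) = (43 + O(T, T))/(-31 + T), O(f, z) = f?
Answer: 1375231003/784914 ≈ 1752.1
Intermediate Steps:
x(T) = (43 + T)/(-31 + T)
(-24836/(8928 - 1*(-4605)) - 2903/x(73)) + (-30*(-95) - 45) = (-24836/(8928 - 1*(-4605)) - 2903*(-31 + 73)/(43 + 73)) + (-30*(-95) - 45) = (-24836/(8928 + 4605) - 2903/(116/42)) + (2850 - 45) = (-24836/13533 - 2903/((1/42)*116)) + 2805 = (-24836*1/13533 - 2903/58/21) + 2805 = (-24836/13533 - 2903*21/58) + 2805 = (-24836/13533 - 60963/58) + 2805 = -826452767/784914 + 2805 = 1375231003/784914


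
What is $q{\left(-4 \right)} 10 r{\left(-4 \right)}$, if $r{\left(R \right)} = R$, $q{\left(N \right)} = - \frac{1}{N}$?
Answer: $-10$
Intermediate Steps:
$q{\left(-4 \right)} 10 r{\left(-4 \right)} = - \frac{1}{-4} \cdot 10 \left(-4\right) = \left(-1\right) \left(- \frac{1}{4}\right) 10 \left(-4\right) = \frac{1}{4} \cdot 10 \left(-4\right) = \frac{5}{2} \left(-4\right) = -10$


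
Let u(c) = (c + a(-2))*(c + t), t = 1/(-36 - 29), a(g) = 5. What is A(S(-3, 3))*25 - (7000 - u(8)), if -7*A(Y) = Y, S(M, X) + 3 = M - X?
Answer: -240242/35 ≈ -6864.1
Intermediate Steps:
S(M, X) = -3 + M - X (S(M, X) = -3 + (M - X) = -3 + M - X)
t = -1/65 (t = 1/(-65) = -1/65 ≈ -0.015385)
A(Y) = -Y/7
u(c) = (5 + c)*(-1/65 + c) (u(c) = (c + 5)*(c - 1/65) = (5 + c)*(-1/65 + c))
A(S(-3, 3))*25 - (7000 - u(8)) = -(-3 - 3 - 1*3)/7*25 - (7000 - (-1/13 + 8² + (324/65)*8)) = -(-3 - 3 - 3)/7*25 - (7000 - (-1/13 + 64 + 2592/65)) = -⅐*(-9)*25 - (7000 - 1*519/5) = (9/7)*25 - (7000 - 519/5) = 225/7 - 1*34481/5 = 225/7 - 34481/5 = -240242/35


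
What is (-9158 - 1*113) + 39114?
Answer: 29843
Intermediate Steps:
(-9158 - 1*113) + 39114 = (-9158 - 113) + 39114 = -9271 + 39114 = 29843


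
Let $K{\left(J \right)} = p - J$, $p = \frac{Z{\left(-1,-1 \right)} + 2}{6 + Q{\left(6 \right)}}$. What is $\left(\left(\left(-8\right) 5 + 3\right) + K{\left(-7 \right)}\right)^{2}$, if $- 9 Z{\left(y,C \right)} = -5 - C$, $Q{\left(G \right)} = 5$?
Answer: $\frac{71824}{81} \approx 886.72$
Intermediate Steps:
$Z{\left(y,C \right)} = \frac{5}{9} + \frac{C}{9}$ ($Z{\left(y,C \right)} = - \frac{-5 - C}{9} = \frac{5}{9} + \frac{C}{9}$)
$p = \frac{2}{9}$ ($p = \frac{\left(\frac{5}{9} + \frac{1}{9} \left(-1\right)\right) + 2}{6 + 5} = \frac{\left(\frac{5}{9} - \frac{1}{9}\right) + 2}{11} = \left(\frac{4}{9} + 2\right) \frac{1}{11} = \frac{22}{9} \cdot \frac{1}{11} = \frac{2}{9} \approx 0.22222$)
$K{\left(J \right)} = \frac{2}{9} - J$
$\left(\left(\left(-8\right) 5 + 3\right) + K{\left(-7 \right)}\right)^{2} = \left(\left(\left(-8\right) 5 + 3\right) + \left(\frac{2}{9} - -7\right)\right)^{2} = \left(\left(-40 + 3\right) + \left(\frac{2}{9} + 7\right)\right)^{2} = \left(-37 + \frac{65}{9}\right)^{2} = \left(- \frac{268}{9}\right)^{2} = \frac{71824}{81}$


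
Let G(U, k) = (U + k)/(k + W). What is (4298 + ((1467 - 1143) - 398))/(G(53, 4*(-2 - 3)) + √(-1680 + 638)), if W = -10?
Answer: -464640/104321 - 422400*I*√1042/104321 ≈ -4.4539 - 130.7*I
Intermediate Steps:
G(U, k) = (U + k)/(-10 + k) (G(U, k) = (U + k)/(k - 10) = (U + k)/(-10 + k))
(4298 + ((1467 - 1143) - 398))/(G(53, 4*(-2 - 3)) + √(-1680 + 638)) = (4298 + ((1467 - 1143) - 398))/((53 + 4*(-2 - 3))/(-10 + 4*(-2 - 3)) + √(-1680 + 638)) = (4298 + (324 - 398))/((53 + 4*(-5))/(-10 + 4*(-5)) + √(-1042)) = (4298 - 74)/((53 - 20)/(-10 - 20) + I*√1042) = 4224/(33/(-30) + I*√1042) = 4224/(-1/30*33 + I*√1042) = 4224/(-11/10 + I*√1042)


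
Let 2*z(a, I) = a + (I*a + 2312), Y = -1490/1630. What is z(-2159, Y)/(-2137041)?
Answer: -173315/348337683 ≈ -0.00049755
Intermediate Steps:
Y = -149/163 (Y = -1490*1/1630 = -149/163 ≈ -0.91411)
z(a, I) = 1156 + a/2 + I*a/2 (z(a, I) = (a + (I*a + 2312))/2 = (a + (2312 + I*a))/2 = (2312 + a + I*a)/2 = 1156 + a/2 + I*a/2)
z(-2159, Y)/(-2137041) = (1156 + (1/2)*(-2159) + (1/2)*(-149/163)*(-2159))/(-2137041) = (1156 - 2159/2 + 321691/326)*(-1/2137041) = (173315/163)*(-1/2137041) = -173315/348337683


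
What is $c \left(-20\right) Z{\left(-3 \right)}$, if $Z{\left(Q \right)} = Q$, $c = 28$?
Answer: $1680$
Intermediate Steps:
$c \left(-20\right) Z{\left(-3 \right)} = 28 \left(-20\right) \left(-3\right) = \left(-560\right) \left(-3\right) = 1680$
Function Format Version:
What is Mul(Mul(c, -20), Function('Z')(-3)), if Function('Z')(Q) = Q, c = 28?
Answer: 1680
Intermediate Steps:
Mul(Mul(c, -20), Function('Z')(-3)) = Mul(Mul(28, -20), -3) = Mul(-560, -3) = 1680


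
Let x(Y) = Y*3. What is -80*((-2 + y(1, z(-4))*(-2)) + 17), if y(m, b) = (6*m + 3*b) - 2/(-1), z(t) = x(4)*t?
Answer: -22960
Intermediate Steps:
x(Y) = 3*Y
z(t) = 12*t (z(t) = (3*4)*t = 12*t)
y(m, b) = 2 + 3*b + 6*m (y(m, b) = (3*b + 6*m) - 2*(-1) = (3*b + 6*m) + 2 = 2 + 3*b + 6*m)
-80*((-2 + y(1, z(-4))*(-2)) + 17) = -80*((-2 + (2 + 3*(12*(-4)) + 6*1)*(-2)) + 17) = -80*((-2 + (2 + 3*(-48) + 6)*(-2)) + 17) = -80*((-2 + (2 - 144 + 6)*(-2)) + 17) = -80*((-2 - 136*(-2)) + 17) = -80*((-2 + 272) + 17) = -80*(270 + 17) = -80*287 = -22960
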